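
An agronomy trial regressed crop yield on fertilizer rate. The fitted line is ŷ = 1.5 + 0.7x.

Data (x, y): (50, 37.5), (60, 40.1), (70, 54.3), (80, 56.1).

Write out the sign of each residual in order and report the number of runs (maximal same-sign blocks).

4 runs

x=50: ŷ = 1.5 + 0.7·50 = 36.5; e = 37.5 − 36.5 = 1
x=60: ŷ = 1.5 + 0.7·60 = 43.5; e = 40.1 − 43.5 = -3.4
x=70: ŷ = 1.5 + 0.7·70 = 50.5; e = 54.3 − 50.5 = 3.8
x=80: ŷ = 1.5 + 0.7·80 = 57.5; e = 56.1 − 57.5 = -1.4
Signs: + − + −
Runs: +×1, −×1, +×1, −×1 → 4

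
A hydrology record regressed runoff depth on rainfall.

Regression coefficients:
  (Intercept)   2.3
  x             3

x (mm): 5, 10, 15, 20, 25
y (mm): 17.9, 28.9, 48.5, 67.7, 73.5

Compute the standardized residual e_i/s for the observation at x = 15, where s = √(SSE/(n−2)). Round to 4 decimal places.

0.2754

x=5: ŷ = 2.3 + 3·5 = 17.3; e = 17.9 − 17.3 = 0.6
x=10: ŷ = 2.3 + 3·10 = 32.3; e = 28.9 − 32.3 = -3.4
x=15: ŷ = 2.3 + 3·15 = 47.3; e = 48.5 − 47.3 = 1.2
x=20: ŷ = 2.3 + 3·20 = 62.3; e = 67.7 − 62.3 = 5.4
x=25: ŷ = 2.3 + 3·25 = 77.3; e = 73.5 − 77.3 = -3.8
SSE = 0.36 + 11.56 + 1.44 + 29.16 + 14.44 = 56.96
s = √(56.96/3) = 4.35737
e/s = 1.2 / 4.35737 = 0.2754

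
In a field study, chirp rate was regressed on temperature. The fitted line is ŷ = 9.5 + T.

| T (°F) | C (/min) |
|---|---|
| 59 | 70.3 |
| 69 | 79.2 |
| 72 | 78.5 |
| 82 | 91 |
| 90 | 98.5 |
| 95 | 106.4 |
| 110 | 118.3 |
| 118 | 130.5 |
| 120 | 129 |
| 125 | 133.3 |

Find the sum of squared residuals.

SSE = 29.72

T=59: ŷ = 9.5 + 59 = 68.5; e = 70.3 − 68.5 = 1.8
T=69: ŷ = 9.5 + 69 = 78.5; e = 79.2 − 78.5 = 0.7
T=72: ŷ = 9.5 + 72 = 81.5; e = 78.5 − 81.5 = -3
T=82: ŷ = 9.5 + 82 = 91.5; e = 91 − 91.5 = -0.5
T=90: ŷ = 9.5 + 90 = 99.5; e = 98.5 − 99.5 = -1
T=95: ŷ = 9.5 + 95 = 104.5; e = 106.4 − 104.5 = 1.9
T=110: ŷ = 9.5 + 110 = 119.5; e = 118.3 − 119.5 = -1.2
T=118: ŷ = 9.5 + 118 = 127.5; e = 130.5 − 127.5 = 3
T=120: ŷ = 9.5 + 120 = 129.5; e = 129 − 129.5 = -0.5
T=125: ŷ = 9.5 + 125 = 134.5; e = 133.3 − 134.5 = -1.2
SSE = 3.24 + 0.49 + 9 + 0.25 + 1 + 3.61 + 1.44 + 9 + 0.25 + 1.44 = 29.72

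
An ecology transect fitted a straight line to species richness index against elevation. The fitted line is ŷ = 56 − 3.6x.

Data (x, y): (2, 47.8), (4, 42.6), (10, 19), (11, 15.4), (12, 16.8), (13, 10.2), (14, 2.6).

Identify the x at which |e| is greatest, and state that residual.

x = 12, e = 4

x=2: ŷ = 56 − 3.6·2 = 48.8; e = 47.8 − 48.8 = -1
x=4: ŷ = 56 − 3.6·4 = 41.6; e = 42.6 − 41.6 = 1
x=10: ŷ = 56 − 3.6·10 = 20; e = 19 − 20 = -1
x=11: ŷ = 56 − 3.6·11 = 16.4; e = 15.4 − 16.4 = -1
x=12: ŷ = 56 − 3.6·12 = 12.8; e = 16.8 − 12.8 = 4
x=13: ŷ = 56 − 3.6·13 = 9.2; e = 10.2 − 9.2 = 1
x=14: ŷ = 56 − 3.6·14 = 5.6; e = 2.6 − 5.6 = -3
Largest |e| is 4 at x = 12, residual 4.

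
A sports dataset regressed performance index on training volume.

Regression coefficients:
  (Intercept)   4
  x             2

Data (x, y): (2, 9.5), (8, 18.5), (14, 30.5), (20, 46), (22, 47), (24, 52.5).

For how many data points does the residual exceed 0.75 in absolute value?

x=2: ŷ = 4 + 2·2 = 8; e = 9.5 − 8 = 1.5
x=8: ŷ = 4 + 2·8 = 20; e = 18.5 − 20 = -1.5
x=14: ŷ = 4 + 2·14 = 32; e = 30.5 − 32 = -1.5
x=20: ŷ = 4 + 2·20 = 44; e = 46 − 44 = 2
x=22: ŷ = 4 + 2·22 = 48; e = 47 − 48 = -1
x=24: ŷ = 4 + 2·24 = 52; e = 52.5 − 52 = 0.5
|e| > 0.75: x=2 (|e|=1.5), x=8 (|e|=1.5), x=14 (|e|=1.5), x=20 (|e|=2), x=22 (|e|=1) → 5

5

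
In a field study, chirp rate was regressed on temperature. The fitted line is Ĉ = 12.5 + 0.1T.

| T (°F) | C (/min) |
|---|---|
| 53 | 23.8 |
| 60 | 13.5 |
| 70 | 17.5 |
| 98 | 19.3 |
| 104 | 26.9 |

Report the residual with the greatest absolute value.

e = 6

T=53: Ĉ = 12.5 + 0.1·53 = 17.8; e = 23.8 − 17.8 = 6
T=60: Ĉ = 12.5 + 0.1·60 = 18.5; e = 13.5 − 18.5 = -5
T=70: Ĉ = 12.5 + 0.1·70 = 19.5; e = 17.5 − 19.5 = -2
T=98: Ĉ = 12.5 + 0.1·98 = 22.3; e = 19.3 − 22.3 = -3
T=104: Ĉ = 12.5 + 0.1·104 = 22.9; e = 26.9 − 22.9 = 4
Largest |e| is 6 at T = 53, residual 6.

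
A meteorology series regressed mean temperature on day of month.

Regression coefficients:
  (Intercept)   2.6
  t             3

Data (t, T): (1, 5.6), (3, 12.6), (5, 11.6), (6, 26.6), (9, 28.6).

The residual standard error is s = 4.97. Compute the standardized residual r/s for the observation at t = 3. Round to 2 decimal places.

0.20

T̂ = 2.6 + 3·3 = 11.6
r = 12.6 − 11.6 = 1
r/s = 1 / 4.97 = 0.20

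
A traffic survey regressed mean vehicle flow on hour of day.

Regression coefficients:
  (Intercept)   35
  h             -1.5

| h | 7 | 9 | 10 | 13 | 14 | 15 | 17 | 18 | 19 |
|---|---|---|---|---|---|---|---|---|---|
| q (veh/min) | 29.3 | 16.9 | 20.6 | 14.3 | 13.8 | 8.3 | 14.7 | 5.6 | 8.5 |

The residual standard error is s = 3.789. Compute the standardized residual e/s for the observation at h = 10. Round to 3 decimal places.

0.158

q̂ = 35 − 1.5·10 = 20
e = 20.6 − 20 = 0.6
e/s = 0.6 / 3.789 = 0.158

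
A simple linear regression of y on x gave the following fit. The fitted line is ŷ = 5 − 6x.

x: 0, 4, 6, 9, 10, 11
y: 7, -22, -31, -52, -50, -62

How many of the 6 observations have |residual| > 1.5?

4

x=0: ŷ = 5 − 6·0 = 5; e = 7 − 5 = 2
x=4: ŷ = 5 − 6·4 = -19; e = -22 − (-19) = -3
x=6: ŷ = 5 − 6·6 = -31; e = -31 − (-31) = 0
x=9: ŷ = 5 − 6·9 = -49; e = -52 − (-49) = -3
x=10: ŷ = 5 − 6·10 = -55; e = -50 − (-55) = 5
x=11: ŷ = 5 − 6·11 = -61; e = -62 − (-61) = -1
|e| > 1.5: x=0 (|e|=2), x=4 (|e|=3), x=9 (|e|=3), x=10 (|e|=5) → 4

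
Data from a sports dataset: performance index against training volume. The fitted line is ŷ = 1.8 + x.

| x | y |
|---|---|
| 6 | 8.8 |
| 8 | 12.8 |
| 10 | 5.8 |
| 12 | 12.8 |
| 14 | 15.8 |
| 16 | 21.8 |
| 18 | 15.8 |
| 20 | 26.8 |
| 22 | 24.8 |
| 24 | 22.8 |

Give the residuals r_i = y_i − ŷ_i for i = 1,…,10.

1, 3, -6, -1, 0, 4, -4, 5, 1, -3

x=6: ŷ = 1.8 + 6 = 7.8; r = 8.8 − 7.8 = 1
x=8: ŷ = 1.8 + 8 = 9.8; r = 12.8 − 9.8 = 3
x=10: ŷ = 1.8 + 10 = 11.8; r = 5.8 − 11.8 = -6
x=12: ŷ = 1.8 + 12 = 13.8; r = 12.8 − 13.8 = -1
x=14: ŷ = 1.8 + 14 = 15.8; r = 15.8 − 15.8 = 0
x=16: ŷ = 1.8 + 16 = 17.8; r = 21.8 − 17.8 = 4
x=18: ŷ = 1.8 + 18 = 19.8; r = 15.8 − 19.8 = -4
x=20: ŷ = 1.8 + 20 = 21.8; r = 26.8 − 21.8 = 5
x=22: ŷ = 1.8 + 22 = 23.8; r = 24.8 − 23.8 = 1
x=24: ŷ = 1.8 + 24 = 25.8; r = 22.8 − 25.8 = -3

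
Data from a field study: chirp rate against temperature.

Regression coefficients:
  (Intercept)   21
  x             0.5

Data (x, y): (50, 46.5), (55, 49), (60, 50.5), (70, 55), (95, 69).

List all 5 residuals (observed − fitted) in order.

x=50: ŷ = 21 + 0.5·50 = 46; e = 46.5 − 46 = 0.5
x=55: ŷ = 21 + 0.5·55 = 48.5; e = 49 − 48.5 = 0.5
x=60: ŷ = 21 + 0.5·60 = 51; e = 50.5 − 51 = -0.5
x=70: ŷ = 21 + 0.5·70 = 56; e = 55 − 56 = -1
x=95: ŷ = 21 + 0.5·95 = 68.5; e = 69 − 68.5 = 0.5

0.5, 0.5, -0.5, -1, 0.5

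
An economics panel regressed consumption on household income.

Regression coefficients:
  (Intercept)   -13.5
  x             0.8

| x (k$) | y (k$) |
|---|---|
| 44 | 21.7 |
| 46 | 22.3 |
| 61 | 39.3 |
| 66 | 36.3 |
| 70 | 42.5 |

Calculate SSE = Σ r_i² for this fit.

x=44: ŷ = -13.5 + 0.8·44 = 21.7; r = 21.7 − 21.7 = 0
x=46: ŷ = -13.5 + 0.8·46 = 23.3; r = 22.3 − 23.3 = -1
x=61: ŷ = -13.5 + 0.8·61 = 35.3; r = 39.3 − 35.3 = 4
x=66: ŷ = -13.5 + 0.8·66 = 39.3; r = 36.3 − 39.3 = -3
x=70: ŷ = -13.5 + 0.8·70 = 42.5; r = 42.5 − 42.5 = 0
SSE = 0 + 1 + 16 + 9 + 0 = 26

SSE = 26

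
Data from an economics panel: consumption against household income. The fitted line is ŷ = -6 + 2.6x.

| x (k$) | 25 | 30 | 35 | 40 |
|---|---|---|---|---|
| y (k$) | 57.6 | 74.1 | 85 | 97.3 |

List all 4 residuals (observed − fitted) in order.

x=25: ŷ = -6 + 2.6·25 = 59; r = 57.6 − 59 = -1.4
x=30: ŷ = -6 + 2.6·30 = 72; r = 74.1 − 72 = 2.1
x=35: ŷ = -6 + 2.6·35 = 85; r = 85 − 85 = 0
x=40: ŷ = -6 + 2.6·40 = 98; r = 97.3 − 98 = -0.7

-1.4, 2.1, 0, -0.7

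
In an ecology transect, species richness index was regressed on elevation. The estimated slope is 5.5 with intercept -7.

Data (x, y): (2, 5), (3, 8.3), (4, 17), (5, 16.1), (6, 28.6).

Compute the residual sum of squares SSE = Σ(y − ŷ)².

x=2: ŷ = -7 + 5.5·2 = 4; e = 5 − 4 = 1
x=3: ŷ = -7 + 5.5·3 = 9.5; e = 8.3 − 9.5 = -1.2
x=4: ŷ = -7 + 5.5·4 = 15; e = 17 − 15 = 2
x=5: ŷ = -7 + 5.5·5 = 20.5; e = 16.1 − 20.5 = -4.4
x=6: ŷ = -7 + 5.5·6 = 26; e = 28.6 − 26 = 2.6
SSE = 1 + 1.44 + 4 + 19.36 + 6.76 = 32.56

SSE = 32.56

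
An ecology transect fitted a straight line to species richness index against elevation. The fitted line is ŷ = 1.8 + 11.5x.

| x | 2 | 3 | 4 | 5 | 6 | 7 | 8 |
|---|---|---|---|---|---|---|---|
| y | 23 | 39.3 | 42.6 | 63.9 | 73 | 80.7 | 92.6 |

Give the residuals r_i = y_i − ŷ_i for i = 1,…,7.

-1.8, 3, -5.2, 4.6, 2.2, -1.6, -1.2

x=2: ŷ = 1.8 + 11.5·2 = 24.8; r = 23 − 24.8 = -1.8
x=3: ŷ = 1.8 + 11.5·3 = 36.3; r = 39.3 − 36.3 = 3
x=4: ŷ = 1.8 + 11.5·4 = 47.8; r = 42.6 − 47.8 = -5.2
x=5: ŷ = 1.8 + 11.5·5 = 59.3; r = 63.9 − 59.3 = 4.6
x=6: ŷ = 1.8 + 11.5·6 = 70.8; r = 73 − 70.8 = 2.2
x=7: ŷ = 1.8 + 11.5·7 = 82.3; r = 80.7 − 82.3 = -1.6
x=8: ŷ = 1.8 + 11.5·8 = 93.8; r = 92.6 − 93.8 = -1.2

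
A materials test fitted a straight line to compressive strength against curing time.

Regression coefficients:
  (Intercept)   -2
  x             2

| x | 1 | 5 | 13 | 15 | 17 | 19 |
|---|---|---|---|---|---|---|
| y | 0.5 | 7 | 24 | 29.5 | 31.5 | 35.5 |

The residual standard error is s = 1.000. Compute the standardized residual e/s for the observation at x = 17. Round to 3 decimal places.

ŷ = -2 + 2·17 = 32
e = 31.5 − 32 = -0.5
e/s = -0.5 / 1.000 = -0.500

-0.500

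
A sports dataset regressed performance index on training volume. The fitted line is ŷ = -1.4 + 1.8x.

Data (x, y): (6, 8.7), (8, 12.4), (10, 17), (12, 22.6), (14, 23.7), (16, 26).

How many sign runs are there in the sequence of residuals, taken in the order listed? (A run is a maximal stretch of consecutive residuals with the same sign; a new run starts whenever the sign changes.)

3 runs

x=6: ŷ = -1.4 + 1.8·6 = 9.4; r = 8.7 − 9.4 = -0.7
x=8: ŷ = -1.4 + 1.8·8 = 13; r = 12.4 − 13 = -0.6
x=10: ŷ = -1.4 + 1.8·10 = 16.6; r = 17 − 16.6 = 0.4
x=12: ŷ = -1.4 + 1.8·12 = 20.2; r = 22.6 − 20.2 = 2.4
x=14: ŷ = -1.4 + 1.8·14 = 23.8; r = 23.7 − 23.8 = -0.1
x=16: ŷ = -1.4 + 1.8·16 = 27.4; r = 26 − 27.4 = -1.4
Signs: − − + + − −
Runs: −×2, +×2, −×2 → 3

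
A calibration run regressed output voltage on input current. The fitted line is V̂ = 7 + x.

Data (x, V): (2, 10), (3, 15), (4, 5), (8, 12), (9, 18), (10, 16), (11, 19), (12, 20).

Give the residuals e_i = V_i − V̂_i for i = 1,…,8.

x=2: V̂ = 7 + 2 = 9; e = 10 − 9 = 1
x=3: V̂ = 7 + 3 = 10; e = 15 − 10 = 5
x=4: V̂ = 7 + 4 = 11; e = 5 − 11 = -6
x=8: V̂ = 7 + 8 = 15; e = 12 − 15 = -3
x=9: V̂ = 7 + 9 = 16; e = 18 − 16 = 2
x=10: V̂ = 7 + 10 = 17; e = 16 − 17 = -1
x=11: V̂ = 7 + 11 = 18; e = 19 − 18 = 1
x=12: V̂ = 7 + 12 = 19; e = 20 − 19 = 1

1, 5, -6, -3, 2, -1, 1, 1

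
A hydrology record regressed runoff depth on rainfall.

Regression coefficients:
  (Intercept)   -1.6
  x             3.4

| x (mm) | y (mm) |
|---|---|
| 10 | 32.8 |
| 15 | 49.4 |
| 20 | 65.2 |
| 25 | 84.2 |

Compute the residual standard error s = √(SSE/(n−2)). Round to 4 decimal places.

s = 1.0583

x=10: ŷ = -1.6 + 3.4·10 = 32.4; e = 32.8 − 32.4 = 0.4
x=15: ŷ = -1.6 + 3.4·15 = 49.4; e = 49.4 − 49.4 = 0
x=20: ŷ = -1.6 + 3.4·20 = 66.4; e = 65.2 − 66.4 = -1.2
x=25: ŷ = -1.6 + 3.4·25 = 83.4; e = 84.2 − 83.4 = 0.8
SSE = 0.16 + 0 + 1.44 + 0.64 = 2.24
s = √(2.24/2) = √1.12 ≈ 1.0583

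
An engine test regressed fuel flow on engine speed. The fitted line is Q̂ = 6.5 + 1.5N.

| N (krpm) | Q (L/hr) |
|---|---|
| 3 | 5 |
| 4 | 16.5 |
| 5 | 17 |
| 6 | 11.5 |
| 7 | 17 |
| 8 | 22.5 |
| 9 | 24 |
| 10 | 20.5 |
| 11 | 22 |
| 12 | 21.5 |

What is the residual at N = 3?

Q̂ = 6.5 + 1.5·3 = 11
e = 5 − 11 = -6

e = -6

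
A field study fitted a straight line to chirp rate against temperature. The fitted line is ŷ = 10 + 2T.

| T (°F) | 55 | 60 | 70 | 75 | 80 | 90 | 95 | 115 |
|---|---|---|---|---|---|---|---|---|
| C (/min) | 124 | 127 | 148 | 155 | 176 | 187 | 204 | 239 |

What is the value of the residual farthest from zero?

r = 6

T=55: ŷ = 10 + 2·55 = 120; r = 124 − 120 = 4
T=60: ŷ = 10 + 2·60 = 130; r = 127 − 130 = -3
T=70: ŷ = 10 + 2·70 = 150; r = 148 − 150 = -2
T=75: ŷ = 10 + 2·75 = 160; r = 155 − 160 = -5
T=80: ŷ = 10 + 2·80 = 170; r = 176 − 170 = 6
T=90: ŷ = 10 + 2·90 = 190; r = 187 − 190 = -3
T=95: ŷ = 10 + 2·95 = 200; r = 204 − 200 = 4
T=115: ŷ = 10 + 2·115 = 240; r = 239 − 240 = -1
Largest |r| is 6 at T = 80, residual 6.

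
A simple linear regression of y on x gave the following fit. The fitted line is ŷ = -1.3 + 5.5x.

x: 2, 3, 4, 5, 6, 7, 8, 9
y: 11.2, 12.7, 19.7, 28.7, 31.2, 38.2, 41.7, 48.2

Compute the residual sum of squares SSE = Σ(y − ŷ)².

SSE = 18

x=2: ŷ = -1.3 + 5.5·2 = 9.7; r = 11.2 − 9.7 = 1.5
x=3: ŷ = -1.3 + 5.5·3 = 15.2; r = 12.7 − 15.2 = -2.5
x=4: ŷ = -1.3 + 5.5·4 = 20.7; r = 19.7 − 20.7 = -1
x=5: ŷ = -1.3 + 5.5·5 = 26.2; r = 28.7 − 26.2 = 2.5
x=6: ŷ = -1.3 + 5.5·6 = 31.7; r = 31.2 − 31.7 = -0.5
x=7: ŷ = -1.3 + 5.5·7 = 37.2; r = 38.2 − 37.2 = 1
x=8: ŷ = -1.3 + 5.5·8 = 42.7; r = 41.7 − 42.7 = -1
x=9: ŷ = -1.3 + 5.5·9 = 48.2; r = 48.2 − 48.2 = 0
SSE = 2.25 + 6.25 + 1 + 6.25 + 0.25 + 1 + 1 + 0 = 18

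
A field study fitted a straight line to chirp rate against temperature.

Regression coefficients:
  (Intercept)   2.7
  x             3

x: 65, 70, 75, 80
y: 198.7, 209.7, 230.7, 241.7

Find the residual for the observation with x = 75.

e = 3

ŷ = 2.7 + 3·75 = 227.7
e = 230.7 − 227.7 = 3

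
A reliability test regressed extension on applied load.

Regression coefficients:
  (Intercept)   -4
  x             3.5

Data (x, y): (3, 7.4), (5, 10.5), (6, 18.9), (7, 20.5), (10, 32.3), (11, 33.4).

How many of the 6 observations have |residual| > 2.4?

1

x=3: ŷ = -4 + 3.5·3 = 6.5; r = 7.4 − 6.5 = 0.9
x=5: ŷ = -4 + 3.5·5 = 13.5; r = 10.5 − 13.5 = -3
x=6: ŷ = -4 + 3.5·6 = 17; r = 18.9 − 17 = 1.9
x=7: ŷ = -4 + 3.5·7 = 20.5; r = 20.5 − 20.5 = 0
x=10: ŷ = -4 + 3.5·10 = 31; r = 32.3 − 31 = 1.3
x=11: ŷ = -4 + 3.5·11 = 34.5; r = 33.4 − 34.5 = -1.1
|r| > 2.4: x=5 (|r|=3) → 1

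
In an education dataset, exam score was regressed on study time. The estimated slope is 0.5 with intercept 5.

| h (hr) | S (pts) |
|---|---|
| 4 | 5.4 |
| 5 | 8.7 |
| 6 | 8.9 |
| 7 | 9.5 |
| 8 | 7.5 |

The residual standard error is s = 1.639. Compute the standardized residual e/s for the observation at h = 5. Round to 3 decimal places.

0.732

Ŝ = 5 + 0.5·5 = 7.5
e = 8.7 − 7.5 = 1.2
e/s = 1.2 / 1.639 = 0.732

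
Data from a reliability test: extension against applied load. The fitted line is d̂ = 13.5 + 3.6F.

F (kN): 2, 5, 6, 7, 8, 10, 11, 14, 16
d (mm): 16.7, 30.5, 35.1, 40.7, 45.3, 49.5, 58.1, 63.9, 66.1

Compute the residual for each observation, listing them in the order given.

-4, -1, 0, 2, 3, 0, 5, 0, -5

F=2: d̂ = 13.5 + 3.6·2 = 20.7; r = 16.7 − 20.7 = -4
F=5: d̂ = 13.5 + 3.6·5 = 31.5; r = 30.5 − 31.5 = -1
F=6: d̂ = 13.5 + 3.6·6 = 35.1; r = 35.1 − 35.1 = 0
F=7: d̂ = 13.5 + 3.6·7 = 38.7; r = 40.7 − 38.7 = 2
F=8: d̂ = 13.5 + 3.6·8 = 42.3; r = 45.3 − 42.3 = 3
F=10: d̂ = 13.5 + 3.6·10 = 49.5; r = 49.5 − 49.5 = 0
F=11: d̂ = 13.5 + 3.6·11 = 53.1; r = 58.1 − 53.1 = 5
F=14: d̂ = 13.5 + 3.6·14 = 63.9; r = 63.9 − 63.9 = 0
F=16: d̂ = 13.5 + 3.6·16 = 71.1; r = 66.1 − 71.1 = -5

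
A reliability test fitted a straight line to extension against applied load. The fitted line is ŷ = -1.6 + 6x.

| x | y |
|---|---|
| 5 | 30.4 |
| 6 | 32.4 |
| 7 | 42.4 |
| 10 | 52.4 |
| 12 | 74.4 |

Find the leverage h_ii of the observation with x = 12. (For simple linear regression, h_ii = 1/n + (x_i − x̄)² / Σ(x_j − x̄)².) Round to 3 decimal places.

x̄ = (5 + 6 + 7 + 10 + 12)/5 = 8
Σ(x − x̄)² = 9 + 4 + 1 + 4 + 16 = 34
h = 1/5 + (4)²/34 = 0.2 + 0.470588 = 0.671

h = 0.671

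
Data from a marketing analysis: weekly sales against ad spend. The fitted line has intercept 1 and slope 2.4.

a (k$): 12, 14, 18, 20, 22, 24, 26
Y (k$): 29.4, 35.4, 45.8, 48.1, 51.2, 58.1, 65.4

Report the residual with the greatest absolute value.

a=12: Ŷ = 1 + 2.4·12 = 29.8; e = 29.4 − 29.8 = -0.4
a=14: Ŷ = 1 + 2.4·14 = 34.6; e = 35.4 − 34.6 = 0.8
a=18: Ŷ = 1 + 2.4·18 = 44.2; e = 45.8 − 44.2 = 1.6
a=20: Ŷ = 1 + 2.4·20 = 49; e = 48.1 − 49 = -0.9
a=22: Ŷ = 1 + 2.4·22 = 53.8; e = 51.2 − 53.8 = -2.6
a=24: Ŷ = 1 + 2.4·24 = 58.6; e = 58.1 − 58.6 = -0.5
a=26: Ŷ = 1 + 2.4·26 = 63.4; e = 65.4 − 63.4 = 2
Largest |e| is 2.6 at a = 22, residual -2.6.

e = -2.6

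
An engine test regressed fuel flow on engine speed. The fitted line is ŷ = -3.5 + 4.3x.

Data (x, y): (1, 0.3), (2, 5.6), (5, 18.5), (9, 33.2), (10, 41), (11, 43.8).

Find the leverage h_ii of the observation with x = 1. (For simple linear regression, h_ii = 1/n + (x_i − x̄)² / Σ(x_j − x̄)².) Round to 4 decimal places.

h = 0.4781

x̄ = (1 + 2 + 5 + 9 + 10 + 11)/6 = 6.33333
Σ(x − x̄)² = 28.4444 + 18.7778 + 1.77778 + 7.11111 + 13.4444 + 21.7778 = 91.3333
h = 1/6 + (-5.33333)²/91.3333 = 0.166667 + 0.311436 = 0.4781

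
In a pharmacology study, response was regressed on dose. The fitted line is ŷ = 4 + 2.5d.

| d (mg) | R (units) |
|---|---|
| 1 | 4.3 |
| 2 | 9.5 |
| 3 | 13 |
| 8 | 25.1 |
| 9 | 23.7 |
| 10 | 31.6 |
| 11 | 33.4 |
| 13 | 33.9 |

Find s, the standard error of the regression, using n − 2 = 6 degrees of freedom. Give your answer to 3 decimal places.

d=1: ŷ = 4 + 2.5·1 = 6.5; e = 4.3 − 6.5 = -2.2
d=2: ŷ = 4 + 2.5·2 = 9; e = 9.5 − 9 = 0.5
d=3: ŷ = 4 + 2.5·3 = 11.5; e = 13 − 11.5 = 1.5
d=8: ŷ = 4 + 2.5·8 = 24; e = 25.1 − 24 = 1.1
d=9: ŷ = 4 + 2.5·9 = 26.5; e = 23.7 − 26.5 = -2.8
d=10: ŷ = 4 + 2.5·10 = 29; e = 31.6 − 29 = 2.6
d=11: ŷ = 4 + 2.5·11 = 31.5; e = 33.4 − 31.5 = 1.9
d=13: ŷ = 4 + 2.5·13 = 36.5; e = 33.9 − 36.5 = -2.6
SSE = 4.84 + 0.25 + 2.25 + 1.21 + 7.84 + 6.76 + 3.61 + 6.76 = 33.52
s = √(33.52/6) = √5.58667 ≈ 2.364

s = 2.364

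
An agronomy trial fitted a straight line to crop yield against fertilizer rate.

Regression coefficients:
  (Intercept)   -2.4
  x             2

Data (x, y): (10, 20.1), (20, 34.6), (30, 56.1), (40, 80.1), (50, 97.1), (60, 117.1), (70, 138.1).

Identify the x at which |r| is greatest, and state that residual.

x = 20, r = -3

x=10: ŷ = -2.4 + 2·10 = 17.6; r = 20.1 − 17.6 = 2.5
x=20: ŷ = -2.4 + 2·20 = 37.6; r = 34.6 − 37.6 = -3
x=30: ŷ = -2.4 + 2·30 = 57.6; r = 56.1 − 57.6 = -1.5
x=40: ŷ = -2.4 + 2·40 = 77.6; r = 80.1 − 77.6 = 2.5
x=50: ŷ = -2.4 + 2·50 = 97.6; r = 97.1 − 97.6 = -0.5
x=60: ŷ = -2.4 + 2·60 = 117.6; r = 117.1 − 117.6 = -0.5
x=70: ŷ = -2.4 + 2·70 = 137.6; r = 138.1 − 137.6 = 0.5
Largest |r| is 3 at x = 20, residual -3.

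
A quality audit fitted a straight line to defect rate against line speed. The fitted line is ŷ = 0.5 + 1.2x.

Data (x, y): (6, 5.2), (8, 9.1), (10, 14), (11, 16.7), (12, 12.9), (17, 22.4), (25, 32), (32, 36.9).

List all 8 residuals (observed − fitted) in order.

x=6: ŷ = 0.5 + 1.2·6 = 7.7; r = 5.2 − 7.7 = -2.5
x=8: ŷ = 0.5 + 1.2·8 = 10.1; r = 9.1 − 10.1 = -1
x=10: ŷ = 0.5 + 1.2·10 = 12.5; r = 14 − 12.5 = 1.5
x=11: ŷ = 0.5 + 1.2·11 = 13.7; r = 16.7 − 13.7 = 3
x=12: ŷ = 0.5 + 1.2·12 = 14.9; r = 12.9 − 14.9 = -2
x=17: ŷ = 0.5 + 1.2·17 = 20.9; r = 22.4 − 20.9 = 1.5
x=25: ŷ = 0.5 + 1.2·25 = 30.5; r = 32 − 30.5 = 1.5
x=32: ŷ = 0.5 + 1.2·32 = 38.9; r = 36.9 − 38.9 = -2

-2.5, -1, 1.5, 3, -2, 1.5, 1.5, -2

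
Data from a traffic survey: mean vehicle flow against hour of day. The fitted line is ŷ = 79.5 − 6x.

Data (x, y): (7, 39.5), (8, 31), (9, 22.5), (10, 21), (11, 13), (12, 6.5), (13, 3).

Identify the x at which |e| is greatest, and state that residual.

x=7: ŷ = 79.5 − 6·7 = 37.5; e = 39.5 − 37.5 = 2
x=8: ŷ = 79.5 − 6·8 = 31.5; e = 31 − 31.5 = -0.5
x=9: ŷ = 79.5 − 6·9 = 25.5; e = 22.5 − 25.5 = -3
x=10: ŷ = 79.5 − 6·10 = 19.5; e = 21 − 19.5 = 1.5
x=11: ŷ = 79.5 − 6·11 = 13.5; e = 13 − 13.5 = -0.5
x=12: ŷ = 79.5 − 6·12 = 7.5; e = 6.5 − 7.5 = -1
x=13: ŷ = 79.5 − 6·13 = 1.5; e = 3 − 1.5 = 1.5
Largest |e| is 3 at x = 9, residual -3.

x = 9, e = -3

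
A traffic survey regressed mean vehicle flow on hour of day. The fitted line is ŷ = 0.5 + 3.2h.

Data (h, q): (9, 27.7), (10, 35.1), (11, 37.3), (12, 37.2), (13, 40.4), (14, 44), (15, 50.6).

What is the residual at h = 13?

e = -1.7

ŷ = 0.5 + 3.2·13 = 42.1
e = 40.4 − 42.1 = -1.7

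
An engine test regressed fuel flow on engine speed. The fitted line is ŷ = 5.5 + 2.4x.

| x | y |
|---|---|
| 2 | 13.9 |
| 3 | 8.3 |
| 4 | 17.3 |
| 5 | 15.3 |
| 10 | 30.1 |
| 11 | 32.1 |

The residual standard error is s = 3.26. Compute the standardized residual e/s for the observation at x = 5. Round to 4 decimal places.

-0.6748

ŷ = 5.5 + 2.4·5 = 17.5
e = 15.3 − 17.5 = -2.2
e/s = -2.2 / 3.26 = -0.6748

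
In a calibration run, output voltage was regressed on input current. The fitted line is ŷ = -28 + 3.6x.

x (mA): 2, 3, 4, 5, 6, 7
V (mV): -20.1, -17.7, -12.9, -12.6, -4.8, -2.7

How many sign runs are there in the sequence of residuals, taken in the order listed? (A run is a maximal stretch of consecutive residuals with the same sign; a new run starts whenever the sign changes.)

5 runs

x=2: ŷ = -28 + 3.6·2 = -20.8; r = -20.1 − (-20.8) = 0.7
x=3: ŷ = -28 + 3.6·3 = -17.2; r = -17.7 − (-17.2) = -0.5
x=4: ŷ = -28 + 3.6·4 = -13.6; r = -12.9 − (-13.6) = 0.7
x=5: ŷ = -28 + 3.6·5 = -10; r = -12.6 − (-10) = -2.6
x=6: ŷ = -28 + 3.6·6 = -6.4; r = -4.8 − (-6.4) = 1.6
x=7: ŷ = -28 + 3.6·7 = -2.8; r = -2.7 − (-2.8) = 0.1
Signs: + − + − + +
Runs: +×1, −×1, +×1, −×1, +×2 → 5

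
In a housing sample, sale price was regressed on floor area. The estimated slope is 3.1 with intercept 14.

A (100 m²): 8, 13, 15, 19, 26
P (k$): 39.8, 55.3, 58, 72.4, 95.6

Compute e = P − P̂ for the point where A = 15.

P̂ = 14 + 3.1·15 = 60.5
e = 58 − 60.5 = -2.5

e = -2.5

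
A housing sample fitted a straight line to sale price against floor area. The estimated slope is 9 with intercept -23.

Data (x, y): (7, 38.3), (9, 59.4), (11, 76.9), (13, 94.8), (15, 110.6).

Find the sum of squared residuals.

SSE = 8.26

x=7: ŷ = -23 + 9·7 = 40; r = 38.3 − 40 = -1.7
x=9: ŷ = -23 + 9·9 = 58; r = 59.4 − 58 = 1.4
x=11: ŷ = -23 + 9·11 = 76; r = 76.9 − 76 = 0.9
x=13: ŷ = -23 + 9·13 = 94; r = 94.8 − 94 = 0.8
x=15: ŷ = -23 + 9·15 = 112; r = 110.6 − 112 = -1.4
SSE = 2.89 + 1.96 + 0.81 + 0.64 + 1.96 = 8.26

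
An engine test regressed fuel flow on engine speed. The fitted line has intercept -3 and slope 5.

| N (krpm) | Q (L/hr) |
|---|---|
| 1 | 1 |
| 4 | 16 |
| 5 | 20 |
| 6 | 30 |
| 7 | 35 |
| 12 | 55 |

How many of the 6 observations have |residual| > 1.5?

N=1: ŷ = -3 + 5·1 = 2; e = 1 − 2 = -1
N=4: ŷ = -3 + 5·4 = 17; e = 16 − 17 = -1
N=5: ŷ = -3 + 5·5 = 22; e = 20 − 22 = -2
N=6: ŷ = -3 + 5·6 = 27; e = 30 − 27 = 3
N=7: ŷ = -3 + 5·7 = 32; e = 35 − 32 = 3
N=12: ŷ = -3 + 5·12 = 57; e = 55 − 57 = -2
|e| > 1.5: N=5 (|e|=2), N=6 (|e|=3), N=7 (|e|=3), N=12 (|e|=2) → 4

4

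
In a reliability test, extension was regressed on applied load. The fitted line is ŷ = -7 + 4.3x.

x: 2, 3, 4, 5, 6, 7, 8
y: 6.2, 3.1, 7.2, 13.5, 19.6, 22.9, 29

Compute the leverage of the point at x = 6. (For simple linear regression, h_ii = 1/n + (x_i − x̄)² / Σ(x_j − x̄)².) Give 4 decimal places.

h = 0.1786

x̄ = (2 + 3 + 4 + 5 + 6 + 7 + 8)/7 = 5
Σ(x − x̄)² = 9 + 4 + 1 + 0 + 1 + 4 + 9 = 28
h = 1/7 + (1)²/28 = 0.142857 + 0.0357143 = 0.1786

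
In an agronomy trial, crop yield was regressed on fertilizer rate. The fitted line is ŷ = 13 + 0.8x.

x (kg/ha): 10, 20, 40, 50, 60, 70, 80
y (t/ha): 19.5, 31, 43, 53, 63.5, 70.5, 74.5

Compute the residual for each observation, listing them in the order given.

-1.5, 2, -2, 0, 2.5, 1.5, -2.5

x=10: ŷ = 13 + 0.8·10 = 21; r = 19.5 − 21 = -1.5
x=20: ŷ = 13 + 0.8·20 = 29; r = 31 − 29 = 2
x=40: ŷ = 13 + 0.8·40 = 45; r = 43 − 45 = -2
x=50: ŷ = 13 + 0.8·50 = 53; r = 53 − 53 = 0
x=60: ŷ = 13 + 0.8·60 = 61; r = 63.5 − 61 = 2.5
x=70: ŷ = 13 + 0.8·70 = 69; r = 70.5 − 69 = 1.5
x=80: ŷ = 13 + 0.8·80 = 77; r = 74.5 − 77 = -2.5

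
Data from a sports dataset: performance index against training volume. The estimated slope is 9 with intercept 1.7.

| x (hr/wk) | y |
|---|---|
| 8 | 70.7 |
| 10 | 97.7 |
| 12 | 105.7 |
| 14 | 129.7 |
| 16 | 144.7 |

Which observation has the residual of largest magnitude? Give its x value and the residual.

x = 10, e = 6

x=8: ŷ = 1.7 + 9·8 = 73.7; e = 70.7 − 73.7 = -3
x=10: ŷ = 1.7 + 9·10 = 91.7; e = 97.7 − 91.7 = 6
x=12: ŷ = 1.7 + 9·12 = 109.7; e = 105.7 − 109.7 = -4
x=14: ŷ = 1.7 + 9·14 = 127.7; e = 129.7 − 127.7 = 2
x=16: ŷ = 1.7 + 9·16 = 145.7; e = 144.7 − 145.7 = -1
Largest |e| is 6 at x = 10, residual 6.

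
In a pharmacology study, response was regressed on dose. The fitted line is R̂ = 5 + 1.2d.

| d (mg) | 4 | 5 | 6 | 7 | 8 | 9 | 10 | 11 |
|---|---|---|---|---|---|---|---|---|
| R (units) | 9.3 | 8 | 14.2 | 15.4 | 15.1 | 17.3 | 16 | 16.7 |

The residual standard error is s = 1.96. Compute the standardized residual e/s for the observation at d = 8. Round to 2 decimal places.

R̂ = 5 + 1.2·8 = 14.6
e = 15.1 − 14.6 = 0.5
e/s = 0.5 / 1.96 = 0.26

0.26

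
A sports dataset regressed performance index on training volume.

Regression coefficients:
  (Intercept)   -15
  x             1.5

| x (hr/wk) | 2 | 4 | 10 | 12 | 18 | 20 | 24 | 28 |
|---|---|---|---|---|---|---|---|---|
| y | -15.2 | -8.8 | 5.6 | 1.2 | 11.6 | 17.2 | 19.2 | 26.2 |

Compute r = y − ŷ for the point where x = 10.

r = 5.6

ŷ = -15 + 1.5·10 = 0
r = 5.6 − 0 = 5.6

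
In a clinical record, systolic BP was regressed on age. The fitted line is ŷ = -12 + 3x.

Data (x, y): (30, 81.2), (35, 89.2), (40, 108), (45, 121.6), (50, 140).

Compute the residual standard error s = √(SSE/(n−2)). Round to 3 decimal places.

s = 3.196

x=30: ŷ = -12 + 3·30 = 78; r = 81.2 − 78 = 3.2
x=35: ŷ = -12 + 3·35 = 93; r = 89.2 − 93 = -3.8
x=40: ŷ = -12 + 3·40 = 108; r = 108 − 108 = 0
x=45: ŷ = -12 + 3·45 = 123; r = 121.6 − 123 = -1.4
x=50: ŷ = -12 + 3·50 = 138; r = 140 − 138 = 2
SSE = 10.24 + 14.44 + 0 + 1.96 + 4 = 30.64
s = √(30.64/3) = √10.2133 ≈ 3.196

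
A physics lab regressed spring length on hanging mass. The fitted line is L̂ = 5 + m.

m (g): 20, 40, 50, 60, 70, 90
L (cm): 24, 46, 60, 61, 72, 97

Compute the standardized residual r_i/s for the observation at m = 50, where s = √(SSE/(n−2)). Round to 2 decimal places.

m=20: L̂ = 5 + 20 = 25; r = 24 − 25 = -1
m=40: L̂ = 5 + 40 = 45; r = 46 − 45 = 1
m=50: L̂ = 5 + 50 = 55; r = 60 − 55 = 5
m=60: L̂ = 5 + 60 = 65; r = 61 − 65 = -4
m=70: L̂ = 5 + 70 = 75; r = 72 − 75 = -3
m=90: L̂ = 5 + 90 = 95; r = 97 − 95 = 2
SSE = 1 + 1 + 25 + 16 + 9 + 4 = 56
s = √(56/4) = 3.74166
r/s = 5 / 3.74166 = 1.34

1.34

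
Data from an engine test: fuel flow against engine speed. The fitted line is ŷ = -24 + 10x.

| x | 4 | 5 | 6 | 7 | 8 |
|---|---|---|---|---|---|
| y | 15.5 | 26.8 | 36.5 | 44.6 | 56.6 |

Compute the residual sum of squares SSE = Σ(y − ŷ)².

SSE = 3.46

x=4: ŷ = -24 + 10·4 = 16; e = 15.5 − 16 = -0.5
x=5: ŷ = -24 + 10·5 = 26; e = 26.8 − 26 = 0.8
x=6: ŷ = -24 + 10·6 = 36; e = 36.5 − 36 = 0.5
x=7: ŷ = -24 + 10·7 = 46; e = 44.6 − 46 = -1.4
x=8: ŷ = -24 + 10·8 = 56; e = 56.6 − 56 = 0.6
SSE = 0.25 + 0.64 + 0.25 + 1.96 + 0.36 = 3.46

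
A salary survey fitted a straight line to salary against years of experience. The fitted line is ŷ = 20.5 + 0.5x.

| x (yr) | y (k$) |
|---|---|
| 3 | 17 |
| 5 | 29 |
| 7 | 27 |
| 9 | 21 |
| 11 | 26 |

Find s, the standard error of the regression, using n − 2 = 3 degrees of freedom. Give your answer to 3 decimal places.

x=3: ŷ = 20.5 + 0.5·3 = 22; r = 17 − 22 = -5
x=5: ŷ = 20.5 + 0.5·5 = 23; r = 29 − 23 = 6
x=7: ŷ = 20.5 + 0.5·7 = 24; r = 27 − 24 = 3
x=9: ŷ = 20.5 + 0.5·9 = 25; r = 21 − 25 = -4
x=11: ŷ = 20.5 + 0.5·11 = 26; r = 26 − 26 = 0
SSE = 25 + 36 + 9 + 16 + 0 = 86
s = √(86/3) = √28.6667 ≈ 5.354

s = 5.354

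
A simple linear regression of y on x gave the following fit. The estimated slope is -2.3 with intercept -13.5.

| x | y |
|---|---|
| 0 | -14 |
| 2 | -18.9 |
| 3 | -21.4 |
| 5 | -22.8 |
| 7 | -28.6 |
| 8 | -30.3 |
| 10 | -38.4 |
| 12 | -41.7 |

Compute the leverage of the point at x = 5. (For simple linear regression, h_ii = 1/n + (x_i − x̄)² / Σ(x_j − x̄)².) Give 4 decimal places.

h = 0.1314

x̄ = (0 + 2 + 3 + 5 + 7 + 8 + 10 + 12)/8 = 5.875
Σ(x − x̄)² = 34.5156 + 15.0156 + 8.26562 + 0.765625 + 1.26562 + 4.51562 + 17.0156 + 37.5156 = 118.875
h = 1/8 + (-0.875)²/118.875 = 0.125 + 0.00644059 = 0.1314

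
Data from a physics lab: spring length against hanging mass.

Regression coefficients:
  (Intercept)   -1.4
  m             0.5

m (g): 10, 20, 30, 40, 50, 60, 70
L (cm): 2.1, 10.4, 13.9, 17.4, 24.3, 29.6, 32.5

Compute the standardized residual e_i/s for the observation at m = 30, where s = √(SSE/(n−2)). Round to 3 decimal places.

0.215

m=10: L̂ = -1.4 + 0.5·10 = 3.6; e = 2.1 − 3.6 = -1.5
m=20: L̂ = -1.4 + 0.5·20 = 8.6; e = 10.4 − 8.6 = 1.8
m=30: L̂ = -1.4 + 0.5·30 = 13.6; e = 13.9 − 13.6 = 0.3
m=40: L̂ = -1.4 + 0.5·40 = 18.6; e = 17.4 − 18.6 = -1.2
m=50: L̂ = -1.4 + 0.5·50 = 23.6; e = 24.3 − 23.6 = 0.7
m=60: L̂ = -1.4 + 0.5·60 = 28.6; e = 29.6 − 28.6 = 1
m=70: L̂ = -1.4 + 0.5·70 = 33.6; e = 32.5 − 33.6 = -1.1
SSE = 2.25 + 3.24 + 0.09 + 1.44 + 0.49 + 1 + 1.21 = 9.72
s = √(9.72/5) = 1.39427
e/s = 0.3 / 1.39427 = 0.215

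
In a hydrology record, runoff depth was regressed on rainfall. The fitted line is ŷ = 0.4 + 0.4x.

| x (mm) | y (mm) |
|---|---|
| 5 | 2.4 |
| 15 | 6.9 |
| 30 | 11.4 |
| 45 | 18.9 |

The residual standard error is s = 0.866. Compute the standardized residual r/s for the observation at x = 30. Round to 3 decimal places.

-1.155

ŷ = 0.4 + 0.4·30 = 12.4
r = 11.4 − 12.4 = -1
r/s = -1 / 0.866 = -1.155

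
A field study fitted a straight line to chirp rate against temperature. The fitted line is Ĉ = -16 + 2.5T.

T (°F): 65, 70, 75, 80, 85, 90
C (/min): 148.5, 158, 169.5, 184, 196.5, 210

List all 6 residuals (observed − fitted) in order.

T=65: Ĉ = -16 + 2.5·65 = 146.5; r = 148.5 − 146.5 = 2
T=70: Ĉ = -16 + 2.5·70 = 159; r = 158 − 159 = -1
T=75: Ĉ = -16 + 2.5·75 = 171.5; r = 169.5 − 171.5 = -2
T=80: Ĉ = -16 + 2.5·80 = 184; r = 184 − 184 = 0
T=85: Ĉ = -16 + 2.5·85 = 196.5; r = 196.5 − 196.5 = 0
T=90: Ĉ = -16 + 2.5·90 = 209; r = 210 − 209 = 1

2, -1, -2, 0, 0, 1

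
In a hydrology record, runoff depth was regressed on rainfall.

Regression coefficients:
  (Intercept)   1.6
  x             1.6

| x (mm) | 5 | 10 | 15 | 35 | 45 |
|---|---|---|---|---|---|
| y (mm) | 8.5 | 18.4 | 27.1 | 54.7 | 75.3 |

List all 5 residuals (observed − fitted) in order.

-1.1, 0.8, 1.5, -2.9, 1.7

x=5: ŷ = 1.6 + 1.6·5 = 9.6; r = 8.5 − 9.6 = -1.1
x=10: ŷ = 1.6 + 1.6·10 = 17.6; r = 18.4 − 17.6 = 0.8
x=15: ŷ = 1.6 + 1.6·15 = 25.6; r = 27.1 − 25.6 = 1.5
x=35: ŷ = 1.6 + 1.6·35 = 57.6; r = 54.7 − 57.6 = -2.9
x=45: ŷ = 1.6 + 1.6·45 = 73.6; r = 75.3 − 73.6 = 1.7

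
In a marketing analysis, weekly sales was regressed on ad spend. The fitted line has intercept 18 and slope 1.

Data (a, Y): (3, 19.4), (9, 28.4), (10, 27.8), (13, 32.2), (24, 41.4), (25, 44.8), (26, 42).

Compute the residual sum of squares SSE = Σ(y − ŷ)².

SSE = 13.6

a=3: ŷ = 18 + 3 = 21; e = 19.4 − 21 = -1.6
a=9: ŷ = 18 + 9 = 27; e = 28.4 − 27 = 1.4
a=10: ŷ = 18 + 10 = 28; e = 27.8 − 28 = -0.2
a=13: ŷ = 18 + 13 = 31; e = 32.2 − 31 = 1.2
a=24: ŷ = 18 + 24 = 42; e = 41.4 − 42 = -0.6
a=25: ŷ = 18 + 25 = 43; e = 44.8 − 43 = 1.8
a=26: ŷ = 18 + 26 = 44; e = 42 − 44 = -2
SSE = 2.56 + 1.96 + 0.04 + 1.44 + 0.36 + 3.24 + 4 = 13.6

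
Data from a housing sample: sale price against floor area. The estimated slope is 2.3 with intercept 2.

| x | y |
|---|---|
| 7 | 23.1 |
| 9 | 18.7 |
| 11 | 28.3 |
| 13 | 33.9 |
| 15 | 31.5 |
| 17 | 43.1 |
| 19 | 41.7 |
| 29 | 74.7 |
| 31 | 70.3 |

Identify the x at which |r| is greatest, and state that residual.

x=7: ŷ = 2 + 2.3·7 = 18.1; r = 23.1 − 18.1 = 5
x=9: ŷ = 2 + 2.3·9 = 22.7; r = 18.7 − 22.7 = -4
x=11: ŷ = 2 + 2.3·11 = 27.3; r = 28.3 − 27.3 = 1
x=13: ŷ = 2 + 2.3·13 = 31.9; r = 33.9 − 31.9 = 2
x=15: ŷ = 2 + 2.3·15 = 36.5; r = 31.5 − 36.5 = -5
x=17: ŷ = 2 + 2.3·17 = 41.1; r = 43.1 − 41.1 = 2
x=19: ŷ = 2 + 2.3·19 = 45.7; r = 41.7 − 45.7 = -4
x=29: ŷ = 2 + 2.3·29 = 68.7; r = 74.7 − 68.7 = 6
x=31: ŷ = 2 + 2.3·31 = 73.3; r = 70.3 − 73.3 = -3
Largest |r| is 6 at x = 29, residual 6.

x = 29, r = 6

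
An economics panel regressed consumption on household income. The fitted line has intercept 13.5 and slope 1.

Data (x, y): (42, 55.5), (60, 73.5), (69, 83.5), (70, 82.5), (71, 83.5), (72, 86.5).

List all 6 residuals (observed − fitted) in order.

x=42: ŷ = 13.5 + 42 = 55.5; e = 55.5 − 55.5 = 0
x=60: ŷ = 13.5 + 60 = 73.5; e = 73.5 − 73.5 = 0
x=69: ŷ = 13.5 + 69 = 82.5; e = 83.5 − 82.5 = 1
x=70: ŷ = 13.5 + 70 = 83.5; e = 82.5 − 83.5 = -1
x=71: ŷ = 13.5 + 71 = 84.5; e = 83.5 − 84.5 = -1
x=72: ŷ = 13.5 + 72 = 85.5; e = 86.5 − 85.5 = 1

0, 0, 1, -1, -1, 1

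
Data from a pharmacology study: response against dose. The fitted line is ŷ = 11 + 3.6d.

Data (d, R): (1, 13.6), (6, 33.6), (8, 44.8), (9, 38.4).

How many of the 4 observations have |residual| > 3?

d=1: ŷ = 11 + 3.6·1 = 14.6; e = 13.6 − 14.6 = -1
d=6: ŷ = 11 + 3.6·6 = 32.6; e = 33.6 − 32.6 = 1
d=8: ŷ = 11 + 3.6·8 = 39.8; e = 44.8 − 39.8 = 5
d=9: ŷ = 11 + 3.6·9 = 43.4; e = 38.4 − 43.4 = -5
|e| > 3: d=8 (|e|=5), d=9 (|e|=5) → 2

2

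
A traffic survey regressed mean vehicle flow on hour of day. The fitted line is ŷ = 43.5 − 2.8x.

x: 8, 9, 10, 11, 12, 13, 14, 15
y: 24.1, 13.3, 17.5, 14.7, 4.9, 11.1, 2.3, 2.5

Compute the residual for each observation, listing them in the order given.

3, -5, 2, 2, -5, 4, -2, 1

x=8: ŷ = 43.5 − 2.8·8 = 21.1; e = 24.1 − 21.1 = 3
x=9: ŷ = 43.5 − 2.8·9 = 18.3; e = 13.3 − 18.3 = -5
x=10: ŷ = 43.5 − 2.8·10 = 15.5; e = 17.5 − 15.5 = 2
x=11: ŷ = 43.5 − 2.8·11 = 12.7; e = 14.7 − 12.7 = 2
x=12: ŷ = 43.5 − 2.8·12 = 9.9; e = 4.9 − 9.9 = -5
x=13: ŷ = 43.5 − 2.8·13 = 7.1; e = 11.1 − 7.1 = 4
x=14: ŷ = 43.5 − 2.8·14 = 4.3; e = 2.3 − 4.3 = -2
x=15: ŷ = 43.5 − 2.8·15 = 1.5; e = 2.5 − 1.5 = 1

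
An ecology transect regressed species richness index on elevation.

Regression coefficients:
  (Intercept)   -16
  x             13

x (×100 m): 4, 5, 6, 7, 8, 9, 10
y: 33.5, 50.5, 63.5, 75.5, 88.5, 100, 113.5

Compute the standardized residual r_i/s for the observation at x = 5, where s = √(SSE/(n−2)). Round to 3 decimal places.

0.949

x=4: ŷ = -16 + 13·4 = 36; r = 33.5 − 36 = -2.5
x=5: ŷ = -16 + 13·5 = 49; r = 50.5 − 49 = 1.5
x=6: ŷ = -16 + 13·6 = 62; r = 63.5 − 62 = 1.5
x=7: ŷ = -16 + 13·7 = 75; r = 75.5 − 75 = 0.5
x=8: ŷ = -16 + 13·8 = 88; r = 88.5 − 88 = 0.5
x=9: ŷ = -16 + 13·9 = 101; r = 100 − 101 = -1
x=10: ŷ = -16 + 13·10 = 114; r = 113.5 − 114 = -0.5
SSE = 6.25 + 2.25 + 2.25 + 0.25 + 0.25 + 1 + 0.25 = 12.5
s = √(12.5/5) = 1.58114
r/s = 1.5 / 1.58114 = 0.949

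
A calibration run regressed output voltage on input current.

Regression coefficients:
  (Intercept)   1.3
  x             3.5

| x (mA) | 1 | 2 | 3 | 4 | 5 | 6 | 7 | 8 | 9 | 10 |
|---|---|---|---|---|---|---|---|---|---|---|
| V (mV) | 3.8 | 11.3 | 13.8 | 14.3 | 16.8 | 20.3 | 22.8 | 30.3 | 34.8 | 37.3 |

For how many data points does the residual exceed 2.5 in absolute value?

2

x=1: ŷ = 1.3 + 3.5·1 = 4.8; e = 3.8 − 4.8 = -1
x=2: ŷ = 1.3 + 3.5·2 = 8.3; e = 11.3 − 8.3 = 3
x=3: ŷ = 1.3 + 3.5·3 = 11.8; e = 13.8 − 11.8 = 2
x=4: ŷ = 1.3 + 3.5·4 = 15.3; e = 14.3 − 15.3 = -1
x=5: ŷ = 1.3 + 3.5·5 = 18.8; e = 16.8 − 18.8 = -2
x=6: ŷ = 1.3 + 3.5·6 = 22.3; e = 20.3 − 22.3 = -2
x=7: ŷ = 1.3 + 3.5·7 = 25.8; e = 22.8 − 25.8 = -3
x=8: ŷ = 1.3 + 3.5·8 = 29.3; e = 30.3 − 29.3 = 1
x=9: ŷ = 1.3 + 3.5·9 = 32.8; e = 34.8 − 32.8 = 2
x=10: ŷ = 1.3 + 3.5·10 = 36.3; e = 37.3 − 36.3 = 1
|e| > 2.5: x=2 (|e|=3), x=7 (|e|=3) → 2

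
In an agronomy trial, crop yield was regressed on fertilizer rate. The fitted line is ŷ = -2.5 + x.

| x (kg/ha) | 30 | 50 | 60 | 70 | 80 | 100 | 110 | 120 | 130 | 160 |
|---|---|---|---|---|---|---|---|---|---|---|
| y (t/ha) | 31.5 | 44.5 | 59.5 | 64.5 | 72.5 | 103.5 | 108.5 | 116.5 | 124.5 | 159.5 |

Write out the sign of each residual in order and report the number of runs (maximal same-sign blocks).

x=30: ŷ = -2.5 + 30 = 27.5; r = 31.5 − 27.5 = 4
x=50: ŷ = -2.5 + 50 = 47.5; r = 44.5 − 47.5 = -3
x=60: ŷ = -2.5 + 60 = 57.5; r = 59.5 − 57.5 = 2
x=70: ŷ = -2.5 + 70 = 67.5; r = 64.5 − 67.5 = -3
x=80: ŷ = -2.5 + 80 = 77.5; r = 72.5 − 77.5 = -5
x=100: ŷ = -2.5 + 100 = 97.5; r = 103.5 − 97.5 = 6
x=110: ŷ = -2.5 + 110 = 107.5; r = 108.5 − 107.5 = 1
x=120: ŷ = -2.5 + 120 = 117.5; r = 116.5 − 117.5 = -1
x=130: ŷ = -2.5 + 130 = 127.5; r = 124.5 − 127.5 = -3
x=160: ŷ = -2.5 + 160 = 157.5; r = 159.5 − 157.5 = 2
Signs: + − + − − + + − − +
Runs: +×1, −×1, +×1, −×2, +×2, −×2, +×1 → 7

7 runs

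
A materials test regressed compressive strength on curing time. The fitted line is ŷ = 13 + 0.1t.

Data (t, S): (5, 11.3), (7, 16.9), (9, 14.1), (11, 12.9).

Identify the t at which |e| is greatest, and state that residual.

t = 7, e = 3.2

t=5: ŷ = 13 + 0.1·5 = 13.5; e = 11.3 − 13.5 = -2.2
t=7: ŷ = 13 + 0.1·7 = 13.7; e = 16.9 − 13.7 = 3.2
t=9: ŷ = 13 + 0.1·9 = 13.9; e = 14.1 − 13.9 = 0.2
t=11: ŷ = 13 + 0.1·11 = 14.1; e = 12.9 − 14.1 = -1.2
Largest |e| is 3.2 at t = 7, residual 3.2.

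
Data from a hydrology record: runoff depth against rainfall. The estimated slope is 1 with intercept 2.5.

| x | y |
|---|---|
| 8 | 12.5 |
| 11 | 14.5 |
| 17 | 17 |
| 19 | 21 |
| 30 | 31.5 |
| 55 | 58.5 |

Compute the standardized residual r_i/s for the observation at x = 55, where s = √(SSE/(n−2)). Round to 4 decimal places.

0.5443

x=8: ŷ = 2.5 + 8 = 10.5; r = 12.5 − 10.5 = 2
x=11: ŷ = 2.5 + 11 = 13.5; r = 14.5 − 13.5 = 1
x=17: ŷ = 2.5 + 17 = 19.5; r = 17 − 19.5 = -2.5
x=19: ŷ = 2.5 + 19 = 21.5; r = 21 − 21.5 = -0.5
x=30: ŷ = 2.5 + 30 = 32.5; r = 31.5 − 32.5 = -1
x=55: ŷ = 2.5 + 55 = 57.5; r = 58.5 − 57.5 = 1
SSE = 4 + 1 + 6.25 + 0.25 + 1 + 1 = 13.5
s = √(13.5/4) = 1.83712
r/s = 1 / 1.83712 = 0.5443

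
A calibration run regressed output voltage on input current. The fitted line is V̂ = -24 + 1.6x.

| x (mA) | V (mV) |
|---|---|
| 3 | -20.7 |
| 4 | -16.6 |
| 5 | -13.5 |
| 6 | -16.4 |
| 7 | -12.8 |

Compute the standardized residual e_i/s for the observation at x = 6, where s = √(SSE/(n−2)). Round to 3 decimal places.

-0.943

x=3: V̂ = -24 + 1.6·3 = -19.2; e = -20.7 − (-19.2) = -1.5
x=4: V̂ = -24 + 1.6·4 = -17.6; e = -16.6 − (-17.6) = 1
x=5: V̂ = -24 + 1.6·5 = -16; e = -13.5 − (-16) = 2.5
x=6: V̂ = -24 + 1.6·6 = -14.4; e = -16.4 − (-14.4) = -2
x=7: V̂ = -24 + 1.6·7 = -12.8; e = -12.8 − (-12.8) = 0
SSE = 2.25 + 1 + 6.25 + 4 + 0 = 13.5
s = √(13.5/3) = 2.12132
e/s = -2 / 2.12132 = -0.943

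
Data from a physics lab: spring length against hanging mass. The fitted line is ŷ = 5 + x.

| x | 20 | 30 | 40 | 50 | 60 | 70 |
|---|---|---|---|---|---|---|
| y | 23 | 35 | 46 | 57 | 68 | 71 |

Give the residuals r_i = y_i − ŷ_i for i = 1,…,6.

-2, 0, 1, 2, 3, -4

x=20: ŷ = 5 + 20 = 25; r = 23 − 25 = -2
x=30: ŷ = 5 + 30 = 35; r = 35 − 35 = 0
x=40: ŷ = 5 + 40 = 45; r = 46 − 45 = 1
x=50: ŷ = 5 + 50 = 55; r = 57 − 55 = 2
x=60: ŷ = 5 + 60 = 65; r = 68 − 65 = 3
x=70: ŷ = 5 + 70 = 75; r = 71 − 75 = -4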